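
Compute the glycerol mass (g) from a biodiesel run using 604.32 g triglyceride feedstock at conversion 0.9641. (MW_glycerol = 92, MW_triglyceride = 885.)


glycerol = oil * conv * (92/885)
= 604.32 * 0.9641 * 92 / 885
= 60.5667 g

60.5667 g


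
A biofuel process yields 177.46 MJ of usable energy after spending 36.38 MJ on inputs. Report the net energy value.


NEV = E_out - E_in
= 177.46 - 36.38
= 141.0800 MJ

141.0800 MJ


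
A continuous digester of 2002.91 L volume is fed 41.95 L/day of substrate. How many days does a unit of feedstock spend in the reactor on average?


HRT = V / Q
= 2002.91 / 41.95
= 47.7452 days

47.7452 days


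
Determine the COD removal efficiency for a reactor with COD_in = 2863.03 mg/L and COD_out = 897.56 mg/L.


eta = (COD_in - COD_out) / COD_in * 100
= (2863.03 - 897.56) / 2863.03 * 100
= 68.6500%

68.6500%


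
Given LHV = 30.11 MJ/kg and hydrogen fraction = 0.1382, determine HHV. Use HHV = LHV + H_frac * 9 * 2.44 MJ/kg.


HHV = LHV + H_frac * 9 * 2.44
= 30.11 + 0.1382 * 9 * 2.44
= 33.1449 MJ/kg

33.1449 MJ/kg


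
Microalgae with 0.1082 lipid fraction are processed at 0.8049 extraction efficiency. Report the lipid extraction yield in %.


Y = lipid_content * extraction_eff * 100
= 0.1082 * 0.8049 * 100
= 8.7090%

8.7090%


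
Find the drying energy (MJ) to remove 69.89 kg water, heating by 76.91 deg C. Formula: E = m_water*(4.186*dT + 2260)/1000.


E = m_water * (4.186 * dT + 2260) / 1000
= 69.89 * (4.186 * 76.91 + 2260) / 1000
= 180.4522 MJ

180.4522 MJ


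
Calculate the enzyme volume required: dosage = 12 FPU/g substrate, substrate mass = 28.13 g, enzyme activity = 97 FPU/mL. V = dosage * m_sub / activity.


V = dosage * m_sub / activity
V = 12 * 28.13 / 97
V = 3.4800 mL

3.4800 mL


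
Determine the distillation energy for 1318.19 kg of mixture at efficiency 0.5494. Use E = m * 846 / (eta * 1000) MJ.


E = m * 846 / (eta * 1000)
= 1318.19 * 846 / (0.5494 * 1000)
= 2029.8303 MJ

2029.8303 MJ


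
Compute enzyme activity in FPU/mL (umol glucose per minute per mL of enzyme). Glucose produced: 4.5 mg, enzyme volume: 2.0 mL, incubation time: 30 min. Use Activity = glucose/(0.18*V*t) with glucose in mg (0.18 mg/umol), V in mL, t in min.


Activity = glucose_mg / (0.18 mg/umol * V_mL * t_min)
= 4.5 / (0.18 * 2.0 * 30)
= 0.4167 FPU/mL

0.4167 FPU/mL


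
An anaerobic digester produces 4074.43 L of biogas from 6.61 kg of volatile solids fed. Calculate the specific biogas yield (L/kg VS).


Y = V / VS
= 4074.43 / 6.61
= 616.4039 L/kg VS

616.4039 L/kg VS


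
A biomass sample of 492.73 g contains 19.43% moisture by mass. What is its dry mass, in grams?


Wd = Ww * (1 - MC/100)
= 492.73 * (1 - 19.43/100)
= 396.9926 g

396.9926 g


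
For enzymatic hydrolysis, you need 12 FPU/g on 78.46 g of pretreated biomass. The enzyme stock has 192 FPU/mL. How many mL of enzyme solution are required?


V = dosage * m_sub / activity
V = 12 * 78.46 / 192
V = 4.9037 mL

4.9037 mL


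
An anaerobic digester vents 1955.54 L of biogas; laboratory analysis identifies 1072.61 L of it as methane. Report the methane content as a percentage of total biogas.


CH4% = V_CH4 / V_total * 100
= 1072.61 / 1955.54 * 100
= 54.8498%

54.8498%


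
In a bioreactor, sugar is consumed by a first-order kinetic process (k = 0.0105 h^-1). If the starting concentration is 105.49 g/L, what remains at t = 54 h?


S = S0 * exp(-k * t)
S = 105.49 * exp(-0.0105 * 54)
S = 59.8365 g/L

59.8365 g/L


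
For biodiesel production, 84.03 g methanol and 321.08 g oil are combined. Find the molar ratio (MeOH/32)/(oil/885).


Molar ratio = n_MeOH / n_oil = (MeOH/32) / (oil/885) = (MeOH * 885) / (32 * oil)
= (84.03 * 885) / (32 * 321.08)
= 7.2379

7.2379


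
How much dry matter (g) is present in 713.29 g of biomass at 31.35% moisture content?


Wd = Ww * (1 - MC/100)
= 713.29 * (1 - 31.35/100)
= 489.6736 g

489.6736 g


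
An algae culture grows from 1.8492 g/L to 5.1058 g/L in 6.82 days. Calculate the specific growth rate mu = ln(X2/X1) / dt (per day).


mu = ln(X2/X1) / dt
= ln(5.1058/1.8492) / 6.82
= 0.1489 per day

0.1489 per day


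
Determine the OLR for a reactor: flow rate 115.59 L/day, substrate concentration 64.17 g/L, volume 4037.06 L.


OLR = Q * S / V
= 115.59 * 64.17 / 4037.06
= 1.8373 g/L/day

1.8373 g/L/day


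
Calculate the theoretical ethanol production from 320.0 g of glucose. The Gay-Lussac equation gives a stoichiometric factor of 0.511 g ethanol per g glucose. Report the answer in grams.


Theoretical ethanol yield: m_EtOH = 0.511 * m_glucose
m_EtOH = 0.511 * 320.0 = 163.5200 g

163.5200 g


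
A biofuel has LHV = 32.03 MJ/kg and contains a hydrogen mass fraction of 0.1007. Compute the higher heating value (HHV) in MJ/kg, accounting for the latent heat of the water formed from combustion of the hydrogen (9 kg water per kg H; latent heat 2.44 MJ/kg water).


HHV = LHV + H_frac * 9 * 2.44
= 32.03 + 0.1007 * 9 * 2.44
= 34.2414 MJ/kg

34.2414 MJ/kg


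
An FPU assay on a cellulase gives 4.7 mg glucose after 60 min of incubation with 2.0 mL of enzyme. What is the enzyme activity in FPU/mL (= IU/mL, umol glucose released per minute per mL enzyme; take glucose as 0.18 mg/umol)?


Activity = glucose_mg / (0.18 mg/umol * V_mL * t_min)
= 4.7 / (0.18 * 2.0 * 60)
= 0.2176 FPU/mL

0.2176 FPU/mL


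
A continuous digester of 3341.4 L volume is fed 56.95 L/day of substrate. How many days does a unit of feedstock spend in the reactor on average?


HRT = V / Q
= 3341.4 / 56.95
= 58.6725 days

58.6725 days


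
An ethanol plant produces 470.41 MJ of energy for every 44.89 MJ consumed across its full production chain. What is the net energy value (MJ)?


NEV = E_out - E_in
= 470.41 - 44.89
= 425.5200 MJ

425.5200 MJ


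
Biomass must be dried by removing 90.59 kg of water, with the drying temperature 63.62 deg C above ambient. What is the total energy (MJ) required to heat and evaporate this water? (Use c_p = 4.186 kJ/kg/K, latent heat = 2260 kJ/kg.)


E = m_water * (4.186 * dT + 2260) / 1000
= 90.59 * (4.186 * 63.62 + 2260) / 1000
= 228.8587 MJ

228.8587 MJ


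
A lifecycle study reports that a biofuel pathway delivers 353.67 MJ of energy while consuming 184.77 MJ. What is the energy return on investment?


EROI = E_out / E_in
= 353.67 / 184.77
= 1.9141

1.9141


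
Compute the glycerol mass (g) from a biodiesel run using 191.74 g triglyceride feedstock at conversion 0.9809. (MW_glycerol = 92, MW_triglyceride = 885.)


glycerol = oil * conv * (92/885)
= 191.74 * 0.9809 * 92 / 885
= 19.5516 g

19.5516 g


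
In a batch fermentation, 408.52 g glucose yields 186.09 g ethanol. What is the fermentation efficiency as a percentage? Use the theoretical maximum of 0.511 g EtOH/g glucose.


Fermentation efficiency = (actual / (0.511 * glucose)) * 100
= (186.09 / (0.511 * 408.52)) * 100
= 89.1433%

89.1433%


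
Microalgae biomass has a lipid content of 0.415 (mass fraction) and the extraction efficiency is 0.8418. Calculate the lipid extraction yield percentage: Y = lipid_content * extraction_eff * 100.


Y = lipid_content * extraction_eff * 100
= 0.415 * 0.8418 * 100
= 34.9347%

34.9347%


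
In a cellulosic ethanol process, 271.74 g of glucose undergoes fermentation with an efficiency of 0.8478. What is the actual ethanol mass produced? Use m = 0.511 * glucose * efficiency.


Actual ethanol: m = 0.511 * 271.74 * 0.8478
m = 117.7248 g

117.7248 g


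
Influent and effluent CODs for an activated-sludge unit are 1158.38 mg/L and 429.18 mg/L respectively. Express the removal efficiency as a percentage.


eta = (COD_in - COD_out) / COD_in * 100
= (1158.38 - 429.18) / 1158.38 * 100
= 62.9500%

62.9500%


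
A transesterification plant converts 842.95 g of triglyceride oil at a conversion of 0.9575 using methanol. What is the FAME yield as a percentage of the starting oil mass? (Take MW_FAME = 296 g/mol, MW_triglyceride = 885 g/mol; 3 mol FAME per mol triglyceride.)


m_FAME = oil * conv * (3 * 296 / 885) = oil * conv * (888/885)
= 842.95 * 0.9575 * 888 / 885
= 809.8606 g
Y = m_FAME / oil * 100 = conv * (888/885) * 100
= 0.9575 * 888 / 885 * 100
= 96.07%

96.07%


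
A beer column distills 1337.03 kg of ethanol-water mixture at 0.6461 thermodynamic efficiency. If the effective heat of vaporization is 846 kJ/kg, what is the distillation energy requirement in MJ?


E = m * 846 / (eta * 1000)
= 1337.03 * 846 / (0.6461 * 1000)
= 1750.7002 MJ

1750.7002 MJ


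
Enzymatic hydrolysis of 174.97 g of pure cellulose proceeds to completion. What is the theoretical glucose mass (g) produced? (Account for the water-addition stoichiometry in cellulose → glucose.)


glucose = cellulose * 180/162
= 174.97 * 180/162
= 194.4111 g

194.4111 g


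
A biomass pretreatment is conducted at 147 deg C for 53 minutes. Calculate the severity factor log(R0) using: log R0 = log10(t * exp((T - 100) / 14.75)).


logR0 = log10(t * exp((T - 100) / 14.75))
= log10(53 * exp((147 - 100) / 14.75))
= 3.1081

3.1081


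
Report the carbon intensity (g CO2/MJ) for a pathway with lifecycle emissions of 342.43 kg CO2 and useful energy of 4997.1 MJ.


CI = CO2 * 1000 / E
= 342.43 * 1000 / 4997.1
= 68.5257 g CO2/MJ

68.5257 g CO2/MJ


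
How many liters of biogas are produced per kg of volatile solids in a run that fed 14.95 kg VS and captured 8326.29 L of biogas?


Y = V / VS
= 8326.29 / 14.95
= 556.9425 L/kg VS

556.9425 L/kg VS


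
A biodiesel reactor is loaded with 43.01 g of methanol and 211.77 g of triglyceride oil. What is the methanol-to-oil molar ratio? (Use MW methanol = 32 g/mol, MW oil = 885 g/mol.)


Molar ratio = n_MeOH / n_oil = (MeOH/32) / (oil/885) = (MeOH * 885) / (32 * oil)
= (43.01 * 885) / (32 * 211.77)
= 5.6169

5.6169


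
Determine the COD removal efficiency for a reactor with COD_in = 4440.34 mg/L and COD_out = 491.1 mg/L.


eta = (COD_in - COD_out) / COD_in * 100
= (4440.34 - 491.1) / 4440.34 * 100
= 88.9400%

88.9400%


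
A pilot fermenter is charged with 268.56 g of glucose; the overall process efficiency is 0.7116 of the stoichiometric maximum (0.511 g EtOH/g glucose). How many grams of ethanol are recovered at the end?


Actual ethanol: m = 0.511 * 268.56 * 0.7116
m = 97.6558 g

97.6558 g


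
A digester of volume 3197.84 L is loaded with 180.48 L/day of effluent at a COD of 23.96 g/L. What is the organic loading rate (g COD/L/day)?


OLR = Q * S / V
= 180.48 * 23.96 / 3197.84
= 1.3523 g/L/day

1.3523 g/L/day


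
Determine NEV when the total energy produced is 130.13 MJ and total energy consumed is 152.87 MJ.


NEV = E_out - E_in
= 130.13 - 152.87
= -22.7400 MJ

-22.7400 MJ


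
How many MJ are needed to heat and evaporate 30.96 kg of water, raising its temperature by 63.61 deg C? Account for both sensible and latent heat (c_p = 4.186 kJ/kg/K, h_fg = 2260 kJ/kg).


E = m_water * (4.186 * dT + 2260) / 1000
= 30.96 * (4.186 * 63.61 + 2260) / 1000
= 78.2134 MJ

78.2134 MJ


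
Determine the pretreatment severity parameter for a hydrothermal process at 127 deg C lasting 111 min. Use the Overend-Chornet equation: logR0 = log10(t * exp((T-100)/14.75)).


logR0 = log10(t * exp((T - 100) / 14.75))
= log10(111 * exp((127 - 100) / 14.75))
= 2.8403

2.8403


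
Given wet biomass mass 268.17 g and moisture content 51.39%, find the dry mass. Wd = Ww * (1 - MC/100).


Wd = Ww * (1 - MC/100)
= 268.17 * (1 - 51.39/100)
= 130.3574 g

130.3574 g


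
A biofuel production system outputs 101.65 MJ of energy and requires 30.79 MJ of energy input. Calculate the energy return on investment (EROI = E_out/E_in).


EROI = E_out / E_in
= 101.65 / 30.79
= 3.3014

3.3014


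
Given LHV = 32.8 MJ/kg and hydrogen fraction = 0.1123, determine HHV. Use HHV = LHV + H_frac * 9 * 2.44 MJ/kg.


HHV = LHV + H_frac * 9 * 2.44
= 32.8 + 0.1123 * 9 * 2.44
= 35.2661 MJ/kg

35.2661 MJ/kg


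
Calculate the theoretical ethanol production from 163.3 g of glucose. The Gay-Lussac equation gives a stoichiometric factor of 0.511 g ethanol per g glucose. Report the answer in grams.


Theoretical ethanol yield: m_EtOH = 0.511 * m_glucose
m_EtOH = 0.511 * 163.3 = 83.4463 g

83.4463 g


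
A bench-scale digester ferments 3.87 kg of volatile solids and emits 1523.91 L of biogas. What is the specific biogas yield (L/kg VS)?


Y = V / VS
= 1523.91 / 3.87
= 393.7752 L/kg VS

393.7752 L/kg VS


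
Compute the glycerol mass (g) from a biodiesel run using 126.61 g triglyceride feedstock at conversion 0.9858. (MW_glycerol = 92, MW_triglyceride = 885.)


glycerol = oil * conv * (92/885)
= 126.61 * 0.9858 * 92 / 885
= 12.9748 g

12.9748 g


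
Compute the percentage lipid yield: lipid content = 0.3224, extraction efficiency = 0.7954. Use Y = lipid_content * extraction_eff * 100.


Y = lipid_content * extraction_eff * 100
= 0.3224 * 0.7954 * 100
= 25.6437%

25.6437%


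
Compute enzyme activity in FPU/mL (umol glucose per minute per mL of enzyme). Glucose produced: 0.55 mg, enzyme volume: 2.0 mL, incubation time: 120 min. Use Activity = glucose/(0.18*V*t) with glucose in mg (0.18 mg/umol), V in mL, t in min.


Activity = glucose_mg / (0.18 mg/umol * V_mL * t_min)
= 0.55 / (0.18 * 2.0 * 120)
= 0.0127 FPU/mL

0.0127 FPU/mL


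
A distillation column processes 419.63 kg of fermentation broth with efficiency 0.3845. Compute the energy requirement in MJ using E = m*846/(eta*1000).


E = m * 846 / (eta * 1000)
= 419.63 * 846 / (0.3845 * 1000)
= 923.2951 MJ

923.2951 MJ


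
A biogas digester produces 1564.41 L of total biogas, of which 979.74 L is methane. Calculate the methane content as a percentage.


CH4% = V_CH4 / V_total * 100
= 979.74 / 1564.41 * 100
= 62.6268%

62.6268%


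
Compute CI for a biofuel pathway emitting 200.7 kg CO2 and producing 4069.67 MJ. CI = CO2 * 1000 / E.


CI = CO2 * 1000 / E
= 200.7 * 1000 / 4069.67
= 49.3160 g CO2/MJ

49.3160 g CO2/MJ


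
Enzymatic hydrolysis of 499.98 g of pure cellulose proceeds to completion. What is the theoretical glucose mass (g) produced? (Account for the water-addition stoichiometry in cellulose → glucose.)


glucose = cellulose * 180/162
= 499.98 * 180/162
= 555.5333 g

555.5333 g


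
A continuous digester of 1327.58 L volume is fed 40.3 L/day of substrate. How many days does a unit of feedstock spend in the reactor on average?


HRT = V / Q
= 1327.58 / 40.3
= 32.9424 days

32.9424 days


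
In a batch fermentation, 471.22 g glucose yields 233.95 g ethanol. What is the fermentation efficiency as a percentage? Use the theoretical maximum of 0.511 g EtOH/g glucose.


Fermentation efficiency = (actual / (0.511 * glucose)) * 100
= (233.95 / (0.511 * 471.22)) * 100
= 97.1580%

97.1580%


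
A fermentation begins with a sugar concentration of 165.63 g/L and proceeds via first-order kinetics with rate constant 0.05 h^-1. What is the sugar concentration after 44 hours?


S = S0 * exp(-k * t)
S = 165.63 * exp(-0.05 * 44)
S = 18.3523 g/L

18.3523 g/L


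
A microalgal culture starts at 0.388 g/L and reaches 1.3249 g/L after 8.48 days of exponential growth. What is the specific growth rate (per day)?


mu = ln(X2/X1) / dt
= ln(1.3249/0.388) / 8.48
= 0.1448 per day

0.1448 per day


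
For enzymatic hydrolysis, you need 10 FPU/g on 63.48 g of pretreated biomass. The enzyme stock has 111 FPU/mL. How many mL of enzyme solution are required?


V = dosage * m_sub / activity
V = 10 * 63.48 / 111
V = 5.7189 mL

5.7189 mL


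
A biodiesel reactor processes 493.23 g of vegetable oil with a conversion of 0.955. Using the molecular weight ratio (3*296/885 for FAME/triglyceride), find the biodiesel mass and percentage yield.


m_FAME = oil * conv * (3 * 296 / 885) = oil * conv * (888/885)
= 493.23 * 0.955 * 888 / 885
= 472.6314 g
Y = m_FAME / oil * 100 = conv * (888/885) * 100
= 0.955 * 888 / 885 * 100
= 95.82%

472.6314 g FAME; Y = 95.82%


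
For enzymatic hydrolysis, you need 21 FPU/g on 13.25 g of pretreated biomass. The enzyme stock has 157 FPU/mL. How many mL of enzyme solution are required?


V = dosage * m_sub / activity
V = 21 * 13.25 / 157
V = 1.7723 mL

1.7723 mL


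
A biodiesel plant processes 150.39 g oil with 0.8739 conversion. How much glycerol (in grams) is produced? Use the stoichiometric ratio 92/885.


glycerol = oil * conv * (92/885)
= 150.39 * 0.8739 * 92 / 885
= 13.6623 g

13.6623 g


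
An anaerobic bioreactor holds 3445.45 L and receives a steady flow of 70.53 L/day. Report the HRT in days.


HRT = V / Q
= 3445.45 / 70.53
= 48.8508 days

48.8508 days


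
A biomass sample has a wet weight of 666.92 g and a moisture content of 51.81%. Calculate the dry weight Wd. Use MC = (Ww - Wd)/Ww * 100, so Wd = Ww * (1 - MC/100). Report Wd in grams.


Wd = Ww * (1 - MC/100)
= 666.92 * (1 - 51.81/100)
= 321.3887 g

321.3887 g


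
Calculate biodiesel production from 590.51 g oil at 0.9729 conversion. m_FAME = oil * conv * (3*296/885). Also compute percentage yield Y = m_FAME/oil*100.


m_FAME = oil * conv * (3 * 296 / 885) = oil * conv * (888/885)
= 590.51 * 0.9729 * 888 / 885
= 576.4547 g
Y = m_FAME / oil * 100 = conv * (888/885) * 100
= 0.9729 * 888 / 885 * 100
= 97.62%

576.4547 g FAME; Y = 97.62%


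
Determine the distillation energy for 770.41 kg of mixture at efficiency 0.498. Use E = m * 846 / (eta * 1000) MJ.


E = m * 846 / (eta * 1000)
= 770.41 * 846 / (0.498 * 1000)
= 1308.7688 MJ

1308.7688 MJ


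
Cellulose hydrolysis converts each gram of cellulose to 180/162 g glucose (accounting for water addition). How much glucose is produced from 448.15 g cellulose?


glucose = cellulose * 180/162
= 448.15 * 180/162
= 497.9444 g

497.9444 g


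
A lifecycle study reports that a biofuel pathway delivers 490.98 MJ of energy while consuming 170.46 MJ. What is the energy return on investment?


EROI = E_out / E_in
= 490.98 / 170.46
= 2.8803

2.8803


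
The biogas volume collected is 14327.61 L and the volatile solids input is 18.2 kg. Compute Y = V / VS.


Y = V / VS
= 14327.61 / 18.2
= 787.2313 L/kg VS

787.2313 L/kg VS


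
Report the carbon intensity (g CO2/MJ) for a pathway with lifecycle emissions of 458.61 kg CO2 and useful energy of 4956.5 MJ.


CI = CO2 * 1000 / E
= 458.61 * 1000 / 4956.5
= 92.5270 g CO2/MJ

92.5270 g CO2/MJ


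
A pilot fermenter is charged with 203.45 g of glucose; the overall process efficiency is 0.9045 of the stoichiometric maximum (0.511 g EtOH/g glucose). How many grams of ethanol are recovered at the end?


Actual ethanol: m = 0.511 * 203.45 * 0.9045
m = 94.0345 g

94.0345 g


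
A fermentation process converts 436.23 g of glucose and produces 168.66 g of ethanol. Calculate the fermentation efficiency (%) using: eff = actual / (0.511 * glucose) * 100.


Fermentation efficiency = (actual / (0.511 * glucose)) * 100
= (168.66 / (0.511 * 436.23)) * 100
= 75.6616%

75.6616%


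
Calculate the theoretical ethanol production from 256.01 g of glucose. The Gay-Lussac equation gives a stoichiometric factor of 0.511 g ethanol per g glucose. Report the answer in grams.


Theoretical ethanol yield: m_EtOH = 0.511 * m_glucose
m_EtOH = 0.511 * 256.01 = 130.8211 g

130.8211 g


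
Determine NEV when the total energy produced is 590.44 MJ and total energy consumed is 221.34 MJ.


NEV = E_out - E_in
= 590.44 - 221.34
= 369.1000 MJ

369.1000 MJ


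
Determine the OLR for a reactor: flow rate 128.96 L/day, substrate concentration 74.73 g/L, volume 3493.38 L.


OLR = Q * S / V
= 128.96 * 74.73 / 3493.38
= 2.7587 g/L/day

2.7587 g/L/day


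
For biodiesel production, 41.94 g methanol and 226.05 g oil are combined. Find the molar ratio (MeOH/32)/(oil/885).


Molar ratio = n_MeOH / n_oil = (MeOH/32) / (oil/885) = (MeOH * 885) / (32 * oil)
= (41.94 * 885) / (32 * 226.05)
= 5.1312

5.1312


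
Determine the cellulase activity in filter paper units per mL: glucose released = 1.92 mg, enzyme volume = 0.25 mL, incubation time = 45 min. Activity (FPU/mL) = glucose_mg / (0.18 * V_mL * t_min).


Activity = glucose_mg / (0.18 mg/umol * V_mL * t_min)
= 1.92 / (0.18 * 0.25 * 45)
= 0.9481 FPU/mL

0.9481 FPU/mL


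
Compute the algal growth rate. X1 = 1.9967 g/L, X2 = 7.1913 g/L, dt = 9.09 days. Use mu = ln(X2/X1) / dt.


mu = ln(X2/X1) / dt
= ln(7.1913/1.9967) / 9.09
= 0.1410 per day

0.1410 per day


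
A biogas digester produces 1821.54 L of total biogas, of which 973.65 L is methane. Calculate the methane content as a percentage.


CH4% = V_CH4 / V_total * 100
= 973.65 / 1821.54 * 100
= 53.4520%

53.4520%


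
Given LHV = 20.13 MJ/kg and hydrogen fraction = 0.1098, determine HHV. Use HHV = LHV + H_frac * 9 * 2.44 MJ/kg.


HHV = LHV + H_frac * 9 * 2.44
= 20.13 + 0.1098 * 9 * 2.44
= 22.5412 MJ/kg

22.5412 MJ/kg


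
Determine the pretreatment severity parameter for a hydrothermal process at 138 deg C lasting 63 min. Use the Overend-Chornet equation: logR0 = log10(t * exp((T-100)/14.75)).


logR0 = log10(t * exp((T - 100) / 14.75))
= log10(63 * exp((138 - 100) / 14.75))
= 2.9182

2.9182


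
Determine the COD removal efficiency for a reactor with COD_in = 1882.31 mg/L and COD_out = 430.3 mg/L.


eta = (COD_in - COD_out) / COD_in * 100
= (1882.31 - 430.3) / 1882.31 * 100
= 77.1398%

77.1398%


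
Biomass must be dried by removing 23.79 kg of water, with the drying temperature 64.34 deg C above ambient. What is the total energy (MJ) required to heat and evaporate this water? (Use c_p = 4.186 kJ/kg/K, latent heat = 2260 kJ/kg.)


E = m_water * (4.186 * dT + 2260) / 1000
= 23.79 * (4.186 * 64.34 + 2260) / 1000
= 60.1727 MJ

60.1727 MJ


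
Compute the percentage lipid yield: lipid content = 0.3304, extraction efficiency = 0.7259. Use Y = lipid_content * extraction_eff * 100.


Y = lipid_content * extraction_eff * 100
= 0.3304 * 0.7259 * 100
= 23.9837%

23.9837%


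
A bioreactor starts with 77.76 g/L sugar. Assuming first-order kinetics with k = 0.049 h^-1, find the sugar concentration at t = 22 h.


S = S0 * exp(-k * t)
S = 77.76 * exp(-0.049 * 22)
S = 26.4598 g/L

26.4598 g/L


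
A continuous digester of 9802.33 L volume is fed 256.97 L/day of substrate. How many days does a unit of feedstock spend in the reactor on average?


HRT = V / Q
= 9802.33 / 256.97
= 38.1458 days

38.1458 days


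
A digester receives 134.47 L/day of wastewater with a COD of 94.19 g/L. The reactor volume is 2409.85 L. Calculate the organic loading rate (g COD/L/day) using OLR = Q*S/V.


OLR = Q * S / V
= 134.47 * 94.19 / 2409.85
= 5.2558 g/L/day

5.2558 g/L/day


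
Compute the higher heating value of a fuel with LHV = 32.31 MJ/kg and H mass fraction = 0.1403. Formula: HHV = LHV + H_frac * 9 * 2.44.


HHV = LHV + H_frac * 9 * 2.44
= 32.31 + 0.1403 * 9 * 2.44
= 35.3910 MJ/kg

35.3910 MJ/kg


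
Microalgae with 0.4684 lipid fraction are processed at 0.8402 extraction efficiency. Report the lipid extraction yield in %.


Y = lipid_content * extraction_eff * 100
= 0.4684 * 0.8402 * 100
= 39.3550%

39.3550%


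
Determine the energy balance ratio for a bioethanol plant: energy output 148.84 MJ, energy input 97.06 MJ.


EROI = E_out / E_in
= 148.84 / 97.06
= 1.5335

1.5335


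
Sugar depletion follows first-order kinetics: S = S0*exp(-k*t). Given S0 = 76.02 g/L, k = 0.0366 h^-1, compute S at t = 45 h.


S = S0 * exp(-k * t)
S = 76.02 * exp(-0.0366 * 45)
S = 14.6435 g/L

14.6435 g/L


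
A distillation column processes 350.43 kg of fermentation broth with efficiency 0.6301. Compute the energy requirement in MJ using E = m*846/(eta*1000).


E = m * 846 / (eta * 1000)
= 350.43 * 846 / (0.6301 * 1000)
= 470.5027 MJ

470.5027 MJ


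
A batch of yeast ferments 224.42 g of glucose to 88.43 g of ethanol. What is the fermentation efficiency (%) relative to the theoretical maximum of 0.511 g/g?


Fermentation efficiency = (actual / (0.511 * glucose)) * 100
= (88.43 / (0.511 * 224.42)) * 100
= 77.1111%

77.1111%


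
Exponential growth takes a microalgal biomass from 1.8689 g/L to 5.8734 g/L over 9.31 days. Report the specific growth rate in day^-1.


mu = ln(X2/X1) / dt
= ln(5.8734/1.8689) / 9.31
= 0.1230 per day

0.1230 per day


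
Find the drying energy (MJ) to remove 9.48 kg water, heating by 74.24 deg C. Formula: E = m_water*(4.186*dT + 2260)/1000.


E = m_water * (4.186 * dT + 2260) / 1000
= 9.48 * (4.186 * 74.24 + 2260) / 1000
= 24.3709 MJ

24.3709 MJ


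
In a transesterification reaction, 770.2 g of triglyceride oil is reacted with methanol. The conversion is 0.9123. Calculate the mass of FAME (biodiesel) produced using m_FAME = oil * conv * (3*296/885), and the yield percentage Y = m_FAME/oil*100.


m_FAME = oil * conv * (3 * 296 / 885) = oil * conv * (888/885)
= 770.2 * 0.9123 * 888 / 885
= 705.0353 g
Y = m_FAME / oil * 100 = conv * (888/885) * 100
= 0.9123 * 888 / 885 * 100
= 91.54%

705.0353 g FAME; Y = 91.54%


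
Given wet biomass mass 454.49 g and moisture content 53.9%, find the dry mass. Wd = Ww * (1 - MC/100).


Wd = Ww * (1 - MC/100)
= 454.49 * (1 - 53.9/100)
= 209.5199 g

209.5199 g


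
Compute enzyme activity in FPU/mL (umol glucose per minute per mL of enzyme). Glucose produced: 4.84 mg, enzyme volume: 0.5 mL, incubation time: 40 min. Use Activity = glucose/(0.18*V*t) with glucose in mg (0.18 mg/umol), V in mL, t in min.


Activity = glucose_mg / (0.18 mg/umol * V_mL * t_min)
= 4.84 / (0.18 * 0.5 * 40)
= 1.3444 FPU/mL

1.3444 FPU/mL


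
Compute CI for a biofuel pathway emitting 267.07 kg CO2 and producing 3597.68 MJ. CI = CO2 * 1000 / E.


CI = CO2 * 1000 / E
= 267.07 * 1000 / 3597.68
= 74.2340 g CO2/MJ

74.2340 g CO2/MJ


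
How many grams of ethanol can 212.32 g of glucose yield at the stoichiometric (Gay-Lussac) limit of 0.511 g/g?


Theoretical ethanol yield: m_EtOH = 0.511 * m_glucose
m_EtOH = 0.511 * 212.32 = 108.4955 g

108.4955 g


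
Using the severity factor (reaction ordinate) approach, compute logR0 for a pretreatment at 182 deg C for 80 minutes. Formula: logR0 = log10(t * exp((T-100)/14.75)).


logR0 = log10(t * exp((T - 100) / 14.75))
= log10(80 * exp((182 - 100) / 14.75))
= 4.3175

4.3175


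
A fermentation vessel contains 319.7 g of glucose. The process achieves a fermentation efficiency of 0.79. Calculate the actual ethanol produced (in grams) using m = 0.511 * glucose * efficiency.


Actual ethanol: m = 0.511 * 319.7 * 0.79
m = 129.0597 g

129.0597 g


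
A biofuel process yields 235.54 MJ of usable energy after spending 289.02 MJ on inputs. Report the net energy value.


NEV = E_out - E_in
= 235.54 - 289.02
= -53.4800 MJ

-53.4800 MJ


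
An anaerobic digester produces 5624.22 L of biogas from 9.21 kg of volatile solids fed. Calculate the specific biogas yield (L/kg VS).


Y = V / VS
= 5624.22 / 9.21
= 610.6645 L/kg VS

610.6645 L/kg VS


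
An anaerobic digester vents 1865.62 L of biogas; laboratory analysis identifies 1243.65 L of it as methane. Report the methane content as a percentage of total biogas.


CH4% = V_CH4 / V_total * 100
= 1243.65 / 1865.62 * 100
= 66.6615%

66.6615%


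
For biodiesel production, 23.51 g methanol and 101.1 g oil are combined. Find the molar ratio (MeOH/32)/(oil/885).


Molar ratio = n_MeOH / n_oil = (MeOH/32) / (oil/885) = (MeOH * 885) / (32 * oil)
= (23.51 * 885) / (32 * 101.1)
= 6.4312

6.4312


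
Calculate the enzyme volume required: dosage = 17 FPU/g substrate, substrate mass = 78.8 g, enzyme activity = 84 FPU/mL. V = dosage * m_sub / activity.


V = dosage * m_sub / activity
V = 17 * 78.8 / 84
V = 15.9476 mL

15.9476 mL


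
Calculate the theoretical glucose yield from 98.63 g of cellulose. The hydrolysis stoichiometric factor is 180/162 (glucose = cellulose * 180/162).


glucose = cellulose * 180/162
= 98.63 * 180/162
= 109.5889 g

109.5889 g


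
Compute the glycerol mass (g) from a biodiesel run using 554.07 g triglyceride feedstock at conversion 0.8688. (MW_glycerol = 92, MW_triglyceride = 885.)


glycerol = oil * conv * (92/885)
= 554.07 * 0.8688 * 92 / 885
= 50.0413 g

50.0413 g


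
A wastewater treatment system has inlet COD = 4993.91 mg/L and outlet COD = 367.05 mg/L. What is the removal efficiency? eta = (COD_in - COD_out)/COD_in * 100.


eta = (COD_in - COD_out) / COD_in * 100
= (4993.91 - 367.05) / 4993.91 * 100
= 92.6500%

92.6500%


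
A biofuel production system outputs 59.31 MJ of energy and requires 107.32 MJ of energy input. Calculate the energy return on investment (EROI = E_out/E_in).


EROI = E_out / E_in
= 59.31 / 107.32
= 0.5526

0.5526


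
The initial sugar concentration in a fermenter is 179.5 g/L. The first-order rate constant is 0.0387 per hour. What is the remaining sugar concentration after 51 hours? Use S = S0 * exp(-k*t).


S = S0 * exp(-k * t)
S = 179.5 * exp(-0.0387 * 51)
S = 24.9401 g/L

24.9401 g/L


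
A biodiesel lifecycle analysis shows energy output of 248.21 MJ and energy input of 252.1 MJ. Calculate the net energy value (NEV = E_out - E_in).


NEV = E_out - E_in
= 248.21 - 252.1
= -3.8900 MJ

-3.8900 MJ


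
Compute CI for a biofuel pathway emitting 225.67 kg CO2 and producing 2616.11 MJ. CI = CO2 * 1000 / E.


CI = CO2 * 1000 / E
= 225.67 * 1000 / 2616.11
= 86.2617 g CO2/MJ

86.2617 g CO2/MJ


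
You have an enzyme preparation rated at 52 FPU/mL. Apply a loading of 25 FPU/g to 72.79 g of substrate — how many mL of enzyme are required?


V = dosage * m_sub / activity
V = 25 * 72.79 / 52
V = 34.9952 mL

34.9952 mL


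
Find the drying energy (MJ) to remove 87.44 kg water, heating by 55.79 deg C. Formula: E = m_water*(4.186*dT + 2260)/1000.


E = m_water * (4.186 * dT + 2260) / 1000
= 87.44 * (4.186 * 55.79 + 2260) / 1000
= 218.0349 MJ

218.0349 MJ


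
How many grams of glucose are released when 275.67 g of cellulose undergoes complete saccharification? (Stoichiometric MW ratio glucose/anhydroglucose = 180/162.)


glucose = cellulose * 180/162
= 275.67 * 180/162
= 306.3000 g

306.3000 g


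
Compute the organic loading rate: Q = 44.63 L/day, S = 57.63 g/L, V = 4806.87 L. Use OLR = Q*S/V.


OLR = Q * S / V
= 44.63 * 57.63 / 4806.87
= 0.5351 g/L/day

0.5351 g/L/day


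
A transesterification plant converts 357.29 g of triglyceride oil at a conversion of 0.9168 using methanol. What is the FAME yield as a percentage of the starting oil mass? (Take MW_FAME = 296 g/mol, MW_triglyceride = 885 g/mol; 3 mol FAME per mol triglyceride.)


m_FAME = oil * conv * (3 * 296 / 885) = oil * conv * (888/885)
= 357.29 * 0.9168 * 888 / 885
= 328.6739 g
Y = m_FAME / oil * 100 = conv * (888/885) * 100
= 0.9168 * 888 / 885 * 100
= 91.99%

91.99%


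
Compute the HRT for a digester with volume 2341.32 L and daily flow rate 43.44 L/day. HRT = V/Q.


HRT = V / Q
= 2341.32 / 43.44
= 53.8978 days

53.8978 days


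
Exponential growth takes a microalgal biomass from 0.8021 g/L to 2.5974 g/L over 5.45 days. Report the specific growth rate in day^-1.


mu = ln(X2/X1) / dt
= ln(2.5974/0.8021) / 5.45
= 0.2156 per day

0.2156 per day


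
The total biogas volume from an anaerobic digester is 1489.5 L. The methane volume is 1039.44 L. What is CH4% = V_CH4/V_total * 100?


CH4% = V_CH4 / V_total * 100
= 1039.44 / 1489.5 * 100
= 69.7845%

69.7845%


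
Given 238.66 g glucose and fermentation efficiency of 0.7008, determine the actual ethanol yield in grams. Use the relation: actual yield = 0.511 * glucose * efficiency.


Actual ethanol: m = 0.511 * 238.66 * 0.7008
m = 85.4662 g

85.4662 g


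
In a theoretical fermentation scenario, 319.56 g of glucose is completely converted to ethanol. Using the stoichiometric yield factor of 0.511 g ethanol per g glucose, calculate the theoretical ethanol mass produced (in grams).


Theoretical ethanol yield: m_EtOH = 0.511 * m_glucose
m_EtOH = 0.511 * 319.56 = 163.2952 g

163.2952 g


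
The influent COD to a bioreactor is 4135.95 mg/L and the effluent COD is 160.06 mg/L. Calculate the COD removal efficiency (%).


eta = (COD_in - COD_out) / COD_in * 100
= (4135.95 - 160.06) / 4135.95 * 100
= 96.1300%

96.1300%


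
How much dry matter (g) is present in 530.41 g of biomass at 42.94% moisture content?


Wd = Ww * (1 - MC/100)
= 530.41 * (1 - 42.94/100)
= 302.6519 g

302.6519 g


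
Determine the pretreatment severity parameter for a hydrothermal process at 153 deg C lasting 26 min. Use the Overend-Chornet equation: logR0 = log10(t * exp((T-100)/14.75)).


logR0 = log10(t * exp((T - 100) / 14.75))
= log10(26 * exp((153 - 100) / 14.75))
= 2.9755

2.9755


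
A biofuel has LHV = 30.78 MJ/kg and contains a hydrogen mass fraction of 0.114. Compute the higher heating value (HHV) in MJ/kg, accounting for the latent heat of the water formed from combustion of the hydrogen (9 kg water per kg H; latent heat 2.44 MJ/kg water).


HHV = LHV + H_frac * 9 * 2.44
= 30.78 + 0.114 * 9 * 2.44
= 33.2834 MJ/kg

33.2834 MJ/kg


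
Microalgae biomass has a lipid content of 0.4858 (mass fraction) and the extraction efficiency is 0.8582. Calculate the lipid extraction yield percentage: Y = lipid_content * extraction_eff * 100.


Y = lipid_content * extraction_eff * 100
= 0.4858 * 0.8582 * 100
= 41.6914%

41.6914%


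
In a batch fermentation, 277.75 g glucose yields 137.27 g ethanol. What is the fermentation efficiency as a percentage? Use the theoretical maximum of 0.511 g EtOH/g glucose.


Fermentation efficiency = (actual / (0.511 * glucose)) * 100
= (137.27 / (0.511 * 277.75)) * 100
= 96.7165%

96.7165%


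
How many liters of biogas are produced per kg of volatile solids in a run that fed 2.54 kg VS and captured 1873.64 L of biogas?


Y = V / VS
= 1873.64 / 2.54
= 737.6535 L/kg VS

737.6535 L/kg VS


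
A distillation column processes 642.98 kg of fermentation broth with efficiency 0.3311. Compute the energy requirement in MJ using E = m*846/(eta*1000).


E = m * 846 / (eta * 1000)
= 642.98 * 846 / (0.3311 * 1000)
= 1642.8906 MJ

1642.8906 MJ


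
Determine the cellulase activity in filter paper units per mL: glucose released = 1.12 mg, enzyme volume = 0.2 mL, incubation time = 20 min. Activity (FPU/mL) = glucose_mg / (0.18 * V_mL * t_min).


Activity = glucose_mg / (0.18 mg/umol * V_mL * t_min)
= 1.12 / (0.18 * 0.2 * 20)
= 1.5556 FPU/mL

1.5556 FPU/mL


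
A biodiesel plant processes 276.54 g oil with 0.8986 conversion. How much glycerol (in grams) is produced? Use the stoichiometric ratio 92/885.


glycerol = oil * conv * (92/885)
= 276.54 * 0.8986 * 92 / 885
= 25.8326 g

25.8326 g


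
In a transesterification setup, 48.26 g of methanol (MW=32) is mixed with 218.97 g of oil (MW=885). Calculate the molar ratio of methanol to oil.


Molar ratio = n_MeOH / n_oil = (MeOH/32) / (oil/885) = (MeOH * 885) / (32 * oil)
= (48.26 * 885) / (32 * 218.97)
= 6.0953

6.0953


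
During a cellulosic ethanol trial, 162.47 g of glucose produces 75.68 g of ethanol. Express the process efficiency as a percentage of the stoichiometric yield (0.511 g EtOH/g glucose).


Fermentation efficiency = (actual / (0.511 * glucose)) * 100
= (75.68 / (0.511 * 162.47)) * 100
= 91.1564%

91.1564%


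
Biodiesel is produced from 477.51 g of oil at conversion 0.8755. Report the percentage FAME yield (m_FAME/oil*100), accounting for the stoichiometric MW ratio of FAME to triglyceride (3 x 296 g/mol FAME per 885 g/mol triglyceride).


m_FAME = oil * conv * (3 * 296 / 885) = oil * conv * (888/885)
= 477.51 * 0.8755 * 888 / 885
= 419.4772 g
Y = m_FAME / oil * 100 = conv * (888/885) * 100
= 0.8755 * 888 / 885 * 100
= 87.85%

87.85%


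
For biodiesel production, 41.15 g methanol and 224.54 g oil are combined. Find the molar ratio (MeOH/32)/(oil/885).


Molar ratio = n_MeOH / n_oil = (MeOH/32) / (oil/885) = (MeOH * 885) / (32 * oil)
= (41.15 * 885) / (32 * 224.54)
= 5.0684

5.0684


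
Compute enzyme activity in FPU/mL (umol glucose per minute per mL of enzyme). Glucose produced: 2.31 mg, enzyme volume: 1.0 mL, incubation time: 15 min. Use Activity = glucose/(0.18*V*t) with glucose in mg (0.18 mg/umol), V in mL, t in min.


Activity = glucose_mg / (0.18 mg/umol * V_mL * t_min)
= 2.31 / (0.18 * 1.0 * 15)
= 0.8556 FPU/mL

0.8556 FPU/mL


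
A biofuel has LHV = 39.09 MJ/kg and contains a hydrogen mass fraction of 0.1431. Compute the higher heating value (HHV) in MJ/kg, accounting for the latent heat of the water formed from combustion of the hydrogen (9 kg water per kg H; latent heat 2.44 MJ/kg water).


HHV = LHV + H_frac * 9 * 2.44
= 39.09 + 0.1431 * 9 * 2.44
= 42.2325 MJ/kg

42.2325 MJ/kg


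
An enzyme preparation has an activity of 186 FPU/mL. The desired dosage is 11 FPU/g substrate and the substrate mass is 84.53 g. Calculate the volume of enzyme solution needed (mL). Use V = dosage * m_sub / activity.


V = dosage * m_sub / activity
V = 11 * 84.53 / 186
V = 4.9991 mL

4.9991 mL


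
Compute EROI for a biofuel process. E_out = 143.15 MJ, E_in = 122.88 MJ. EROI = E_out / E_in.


EROI = E_out / E_in
= 143.15 / 122.88
= 1.1650

1.1650


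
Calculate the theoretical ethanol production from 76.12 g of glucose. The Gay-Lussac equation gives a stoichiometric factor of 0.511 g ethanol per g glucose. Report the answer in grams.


Theoretical ethanol yield: m_EtOH = 0.511 * m_glucose
m_EtOH = 0.511 * 76.12 = 38.8973 g

38.8973 g


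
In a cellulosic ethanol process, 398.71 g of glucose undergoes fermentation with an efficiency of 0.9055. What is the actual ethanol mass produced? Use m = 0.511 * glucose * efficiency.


Actual ethanol: m = 0.511 * 398.71 * 0.9055
m = 184.4873 g

184.4873 g


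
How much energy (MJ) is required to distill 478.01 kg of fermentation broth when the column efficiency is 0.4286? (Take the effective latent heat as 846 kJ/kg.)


E = m * 846 / (eta * 1000)
= 478.01 * 846 / (0.4286 * 1000)
= 943.5288 MJ

943.5288 MJ


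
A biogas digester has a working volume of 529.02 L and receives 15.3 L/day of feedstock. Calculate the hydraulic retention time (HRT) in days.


HRT = V / Q
= 529.02 / 15.3
= 34.5765 days

34.5765 days


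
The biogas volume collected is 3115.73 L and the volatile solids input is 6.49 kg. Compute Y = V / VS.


Y = V / VS
= 3115.73 / 6.49
= 480.0817 L/kg VS

480.0817 L/kg VS


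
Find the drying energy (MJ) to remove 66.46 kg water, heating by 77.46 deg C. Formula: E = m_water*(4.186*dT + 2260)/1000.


E = m_water * (4.186 * dT + 2260) / 1000
= 66.46 * (4.186 * 77.46 + 2260) / 1000
= 171.7491 MJ

171.7491 MJ


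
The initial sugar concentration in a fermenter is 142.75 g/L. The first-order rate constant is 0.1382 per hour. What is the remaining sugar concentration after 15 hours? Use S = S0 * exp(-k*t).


S = S0 * exp(-k * t)
S = 142.75 * exp(-0.1382 * 15)
S = 17.9591 g/L

17.9591 g/L


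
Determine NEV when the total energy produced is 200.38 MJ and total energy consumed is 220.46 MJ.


NEV = E_out - E_in
= 200.38 - 220.46
= -20.0800 MJ

-20.0800 MJ


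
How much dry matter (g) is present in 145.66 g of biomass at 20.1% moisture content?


Wd = Ww * (1 - MC/100)
= 145.66 * (1 - 20.1/100)
= 116.3823 g

116.3823 g


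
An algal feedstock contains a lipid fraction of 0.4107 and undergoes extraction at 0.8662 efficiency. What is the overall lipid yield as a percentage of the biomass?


Y = lipid_content * extraction_eff * 100
= 0.4107 * 0.8662 * 100
= 35.5748%

35.5748%


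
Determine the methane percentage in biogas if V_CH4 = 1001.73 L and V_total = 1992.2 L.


CH4% = V_CH4 / V_total * 100
= 1001.73 / 1992.2 * 100
= 50.2826%

50.2826%


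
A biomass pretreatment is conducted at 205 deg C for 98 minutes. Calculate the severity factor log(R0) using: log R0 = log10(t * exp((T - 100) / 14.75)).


logR0 = log10(t * exp((T - 100) / 14.75))
= log10(98 * exp((205 - 100) / 14.75))
= 5.0828

5.0828
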